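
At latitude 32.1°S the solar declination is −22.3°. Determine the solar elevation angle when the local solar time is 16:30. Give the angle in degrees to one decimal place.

Hour angle H = 15° × (16.5 − 12) = 67.50°.
cos θ_z = sin(-32.1°) sin(-22.3°) + cos(-32.1°) cos(-22.3°) cos(67.50°) = 0.2016 + 0.2999 = 0.5015.
θ_z = arccos(0.5015) = 59.90°, so the elevation is 90° − 59.90° = 30.10°.

30.1°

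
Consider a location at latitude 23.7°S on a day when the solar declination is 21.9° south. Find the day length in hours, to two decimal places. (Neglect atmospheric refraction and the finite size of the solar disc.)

The sunset hour angle satisfies cos H_s = −tan φ tan δ = -0.1765, giving H_s = 100.17°.
Day length = 2 H_s / 15° h⁻¹ = 200.34° / 15 = 13.356 h.

13.36 hours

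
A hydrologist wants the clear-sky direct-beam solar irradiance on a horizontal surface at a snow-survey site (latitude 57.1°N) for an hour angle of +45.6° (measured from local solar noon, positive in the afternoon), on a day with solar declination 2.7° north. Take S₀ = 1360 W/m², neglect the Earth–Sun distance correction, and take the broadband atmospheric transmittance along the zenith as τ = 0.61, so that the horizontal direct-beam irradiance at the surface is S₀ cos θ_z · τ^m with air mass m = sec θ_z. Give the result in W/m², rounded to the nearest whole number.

175 W/m²

cos θ_z = sin(57.1°) sin(2.7°) + cos(57.1°) cos(2.7°) cos(45.60°) = 0.0396 + 0.3796 = 0.4192.
Air mass m = 1/cos θ_z = 1/0.4192 = 2.385; τ^m = 0.61^2.385 = 0.3076.
Surface direct beam = 1360 × 0.4192 × 0.3076 = 175.37 W/m².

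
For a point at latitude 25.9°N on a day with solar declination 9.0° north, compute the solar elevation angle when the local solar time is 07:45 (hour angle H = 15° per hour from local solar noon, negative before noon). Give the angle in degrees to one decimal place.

27.5°

Hour angle H = 15° × (7.75 − 12) = -63.75°.
cos θ_z = sin φ sin δ + cos φ cos δ cos H = (0.4368)(0.1564) + (0.8996)(0.9877)(0.4423) = 0.4613.
θ_z = arccos(0.4613) = 62.53°, so the elevation is 90° − 62.53° = 27.47°.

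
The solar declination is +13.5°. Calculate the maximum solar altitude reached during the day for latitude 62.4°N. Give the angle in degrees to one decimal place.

At local solar noon the hour angle is zero, so the elevation is 90° − |φ − δ| = 90° − |62.4° − (13.5°)| = 90° − 48.9° = 41.1°.

41.1°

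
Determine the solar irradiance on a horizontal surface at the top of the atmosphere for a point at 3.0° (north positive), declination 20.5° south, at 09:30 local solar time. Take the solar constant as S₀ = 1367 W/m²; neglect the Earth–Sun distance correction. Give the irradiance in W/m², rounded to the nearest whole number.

989 W/m²

Hour angle H = 15° × (9.5 − 12) = -37.50°.
With φ = 3.0°, δ = -20.5°, H = -37.50°: sin φ sin δ = -0.0183, cos φ cos δ cos H = 0.7421, so cos θ_z = 0.7238.
Top-of-atmosphere irradiance = S₀ cos θ_z = 1367 × 0.7238 = 989.43 W/m².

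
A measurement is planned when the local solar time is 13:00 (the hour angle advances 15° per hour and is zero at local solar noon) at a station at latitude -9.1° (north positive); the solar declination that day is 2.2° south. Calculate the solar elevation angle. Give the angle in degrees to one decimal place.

Hour angle H = 15° × (13 − 12) = 15.00°.
cos θ_z = sin φ sin δ + cos φ cos δ cos H = (-0.1582)(-0.0384) + (0.9874)(0.9993)(0.9659) = 0.9591.
θ_z = arccos(0.9591) = 16.44°, so the elevation is 90° − 16.44° = 73.56°.

73.6°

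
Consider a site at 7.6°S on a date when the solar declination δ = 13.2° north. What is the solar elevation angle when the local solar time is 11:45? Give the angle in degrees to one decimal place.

Hour angle H = 15° × (11.75 − 12) = -3.75°.
cos θ_z = sin(-7.6°) sin(13.2°) + cos(-7.6°) cos(13.2°) cos(-3.75°) = -0.0302 + 0.9630 = 0.9328.
θ_z = arccos(0.9328) = 21.12°, so the elevation is 90° − 21.12° = 68.88°.

68.9°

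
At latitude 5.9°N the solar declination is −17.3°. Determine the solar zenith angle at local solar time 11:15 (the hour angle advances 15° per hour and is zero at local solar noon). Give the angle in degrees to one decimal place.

Hour angle H = 15° × (11.25 − 12) = -11.25°.
With φ = 5.9°, δ = -17.3°, H = -11.25°: sin φ sin δ = -0.0306, cos φ cos δ cos H = 0.9315, so cos θ_z = 0.9009.
θ_z = arccos(0.9009) = 25.72°.

25.7°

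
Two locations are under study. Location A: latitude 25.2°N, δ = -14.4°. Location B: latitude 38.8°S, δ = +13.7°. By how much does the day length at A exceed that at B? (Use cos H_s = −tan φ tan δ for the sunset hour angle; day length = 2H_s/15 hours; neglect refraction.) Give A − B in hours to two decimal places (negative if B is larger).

A: H_s = arccos(−tan 25.2° · tan -14.4°) = 83.06°, so 2H_s/15 = 11.0747 h.
B: H_s = arccos(−tan -38.8° · tan 13.7°) = 78.70°, so 2H_s/15 = 10.4933 h.
A − B = 11.0747 − 10.4933 = 0.5814 h.

+0.58 h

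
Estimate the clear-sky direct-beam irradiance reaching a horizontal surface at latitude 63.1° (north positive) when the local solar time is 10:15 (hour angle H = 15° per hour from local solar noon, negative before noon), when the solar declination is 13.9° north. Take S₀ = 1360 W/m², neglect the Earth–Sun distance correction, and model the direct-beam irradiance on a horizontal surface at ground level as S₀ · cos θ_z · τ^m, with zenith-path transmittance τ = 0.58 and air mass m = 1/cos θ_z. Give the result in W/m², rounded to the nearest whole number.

338 W/m²

Hour angle H = 15° × (10.25 − 12) = -26.25°.
cos θ_z = sin φ sin δ + cos φ cos δ cos H = (0.8918)(0.2402) + (0.4524)(0.9707)(0.8969) = 0.6081.
Air mass m = 1/cos θ_z = 1/0.6081 = 1.644; τ^m = 0.58^1.644 = 0.4084.
Surface direct beam = 1360 × 0.6081 × 0.4084 = 337.75 W/m².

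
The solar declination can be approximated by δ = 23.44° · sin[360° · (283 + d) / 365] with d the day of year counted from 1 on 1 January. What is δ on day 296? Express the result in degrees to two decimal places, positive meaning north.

360 × (283 + 296) / 365 = 571.068°; sin(571.068°) = -0.5161.
δ = 23.44 × -0.5161 = -12.097° ≈ -12.10°.

-12.10°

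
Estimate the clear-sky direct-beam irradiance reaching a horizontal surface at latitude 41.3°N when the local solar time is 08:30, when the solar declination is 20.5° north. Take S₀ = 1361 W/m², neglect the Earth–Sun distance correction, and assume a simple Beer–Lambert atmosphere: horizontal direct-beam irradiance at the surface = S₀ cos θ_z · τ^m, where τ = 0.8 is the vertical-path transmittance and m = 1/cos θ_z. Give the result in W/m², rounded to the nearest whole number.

Hour angle H = 15° × (8.5 − 12) = -52.50°.
cos θ_z = sin(41.3°) sin(20.5°) + cos(41.3°) cos(20.5°) cos(-52.50°) = 0.2311 + 0.4284 = 0.6595.
Air mass m = 1/cos θ_z = 1/0.6595 = 1.516; τ^m = 0.8^1.516 = 0.7130.
Surface direct beam = 1361 × 0.6595 × 0.7130 = 639.97 W/m².

640 W/m²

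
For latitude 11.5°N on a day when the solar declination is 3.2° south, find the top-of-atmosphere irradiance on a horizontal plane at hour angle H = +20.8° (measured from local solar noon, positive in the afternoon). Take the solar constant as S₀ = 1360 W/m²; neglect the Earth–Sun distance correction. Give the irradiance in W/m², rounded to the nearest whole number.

With φ = 11.5°, δ = -3.2°, H = 20.80°: sin φ sin δ = -0.0111, cos φ cos δ cos H = 0.9146, so cos θ_z = 0.9035.
Top-of-atmosphere irradiance = S₀ cos θ_z = 1360 × 0.9035 = 1228.76 W/m².

1229 W/m²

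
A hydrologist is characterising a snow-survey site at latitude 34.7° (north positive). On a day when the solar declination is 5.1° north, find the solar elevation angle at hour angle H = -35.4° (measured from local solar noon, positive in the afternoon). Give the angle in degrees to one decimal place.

45.9°

With φ = 34.7°, δ = 5.1°, H = -35.40°: sin φ sin δ = 0.0506, cos φ cos δ cos H = 0.6675, so cos θ_z = 0.7181.
θ_z = arccos(0.7181) = 44.10°, so the elevation is 90° − 44.10° = 45.90°.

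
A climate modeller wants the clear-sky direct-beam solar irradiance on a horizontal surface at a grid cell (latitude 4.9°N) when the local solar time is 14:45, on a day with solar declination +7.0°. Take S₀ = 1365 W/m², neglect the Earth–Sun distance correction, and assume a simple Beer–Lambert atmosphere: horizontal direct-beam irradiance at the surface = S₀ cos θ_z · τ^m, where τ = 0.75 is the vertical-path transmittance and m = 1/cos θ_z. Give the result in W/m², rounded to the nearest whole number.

Hour angle H = 15° × (14.75 − 12) = 41.25°.
cos θ_z = sin(4.9°) sin(7.0°) + cos(4.9°) cos(7.0°) cos(41.25°) = 0.0104 + 0.7435 = 0.7539.
Air mass m = 1/cos θ_z = 1/0.7539 = 1.326; τ^m = 0.75^1.326 = 0.6829.
Surface direct beam = 1365 × 0.7539 × 0.6829 = 702.75 W/m².

703 W/m²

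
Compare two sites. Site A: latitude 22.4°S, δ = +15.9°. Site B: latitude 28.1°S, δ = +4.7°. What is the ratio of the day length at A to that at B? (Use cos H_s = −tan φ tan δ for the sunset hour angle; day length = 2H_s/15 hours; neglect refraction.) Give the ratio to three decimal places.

0.952

A: H_s = arccos(−tan -22.4° · tan 15.9°) = 83.26°, so 2H_s/15 = 11.1013 h.
B: H_s = arccos(−tan -28.1° · tan 4.7°) = 87.48°, so 2H_s/15 = 11.6640 h.
Ratio A/B = 11.1013 / 11.6640 = 0.9518.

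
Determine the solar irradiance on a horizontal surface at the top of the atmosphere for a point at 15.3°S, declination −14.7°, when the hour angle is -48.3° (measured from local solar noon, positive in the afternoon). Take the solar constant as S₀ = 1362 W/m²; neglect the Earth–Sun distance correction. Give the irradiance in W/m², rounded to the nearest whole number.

With φ = -15.3°, δ = -14.7°, H = -48.30°: sin φ sin δ = 0.0670, cos φ cos δ cos H = 0.6207, so cos θ_z = 0.6877.
Top-of-atmosphere irradiance = S₀ cos θ_z = 1362 × 0.6877 = 936.65 W/m².

937 W/m²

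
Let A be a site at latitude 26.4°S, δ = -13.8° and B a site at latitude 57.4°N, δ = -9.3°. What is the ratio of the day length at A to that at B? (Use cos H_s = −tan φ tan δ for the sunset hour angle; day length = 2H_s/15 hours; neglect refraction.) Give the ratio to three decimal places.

1.291

A: H_s = arccos(−tan -26.4° · tan -13.8°) = 97.00°, so 2H_s/15 = 12.9333 h.
B: H_s = arccos(−tan 57.4° · tan -9.3°) = 75.16°, so 2H_s/15 = 10.0213 h.
Ratio A/B = 12.9333 / 10.0213 = 1.2906.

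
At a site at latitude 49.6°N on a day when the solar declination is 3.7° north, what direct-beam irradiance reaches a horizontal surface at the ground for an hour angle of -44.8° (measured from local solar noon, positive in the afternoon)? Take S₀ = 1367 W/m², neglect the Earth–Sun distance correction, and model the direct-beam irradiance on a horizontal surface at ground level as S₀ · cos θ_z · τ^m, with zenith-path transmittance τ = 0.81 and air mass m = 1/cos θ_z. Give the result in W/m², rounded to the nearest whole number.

cos θ_z = sin φ sin δ + cos φ cos δ cos H = (0.7615)(0.0645) + (0.6481)(0.9979)(0.7096) = 0.5080.
Air mass m = 1/cos θ_z = 1/0.5080 = 1.969; τ^m = 0.81^1.969 = 0.6604.
Surface direct beam = 1367 × 0.5080 × 0.6604 = 458.61 W/m².

459 W/m²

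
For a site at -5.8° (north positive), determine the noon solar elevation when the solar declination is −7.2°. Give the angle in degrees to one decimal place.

At local solar noon the hour angle is zero, so the elevation is 90° − |φ − δ| = 90° − |-5.8° − (-7.2°)| = 90° − 1.4° = 88.6°.

88.6°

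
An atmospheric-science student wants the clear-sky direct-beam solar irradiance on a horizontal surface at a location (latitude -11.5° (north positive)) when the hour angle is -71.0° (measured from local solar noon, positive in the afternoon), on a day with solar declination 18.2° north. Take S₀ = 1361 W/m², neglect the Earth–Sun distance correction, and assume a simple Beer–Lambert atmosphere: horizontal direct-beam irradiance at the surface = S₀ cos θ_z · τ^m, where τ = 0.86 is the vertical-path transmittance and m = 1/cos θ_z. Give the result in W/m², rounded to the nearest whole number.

cos θ_z = sin φ sin δ + cos φ cos δ cos H = (-0.1994)(0.3123) + (0.9799)(0.9500)(0.3256) = 0.2408.
Air mass m = 1/cos θ_z = 1/0.2408 = 4.153; τ^m = 0.86^4.153 = 0.5345.
Surface direct beam = 1361 × 0.2408 × 0.5345 = 175.17 W/m².

175 W/m²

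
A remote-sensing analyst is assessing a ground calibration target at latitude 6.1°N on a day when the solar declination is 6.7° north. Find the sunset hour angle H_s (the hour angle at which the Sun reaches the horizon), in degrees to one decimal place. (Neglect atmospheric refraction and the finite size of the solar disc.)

cos H_s = −tan(6.1°) · tan(6.7°) = -0.0126, so H_s = arccos(-0.0126) = 90.72°.

90.7°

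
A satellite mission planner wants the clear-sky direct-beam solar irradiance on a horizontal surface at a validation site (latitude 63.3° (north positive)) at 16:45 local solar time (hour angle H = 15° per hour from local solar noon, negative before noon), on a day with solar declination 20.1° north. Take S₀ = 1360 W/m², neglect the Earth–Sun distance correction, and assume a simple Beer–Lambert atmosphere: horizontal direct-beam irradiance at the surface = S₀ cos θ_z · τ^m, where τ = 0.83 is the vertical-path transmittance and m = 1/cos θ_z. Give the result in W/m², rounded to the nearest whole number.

395 W/m²

Hour angle H = 15° × (16.75 − 12) = 71.25°.
cos θ_z = sin φ sin δ + cos φ cos δ cos H = (0.8934)(0.3437) + (0.4493)(0.9391)(0.3214) = 0.4427.
Air mass m = 1/cos θ_z = 1/0.4427 = 2.259; τ^m = 0.83^2.259 = 0.6564.
Surface direct beam = 1360 × 0.4427 × 0.6564 = 395.20 W/m².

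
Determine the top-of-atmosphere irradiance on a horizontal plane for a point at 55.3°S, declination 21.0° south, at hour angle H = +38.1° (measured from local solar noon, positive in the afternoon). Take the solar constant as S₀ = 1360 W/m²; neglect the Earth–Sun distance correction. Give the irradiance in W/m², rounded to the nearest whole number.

969 W/m²

With φ = -55.3°, δ = -21.0°, H = 38.10°: sin φ sin δ = 0.2946, cos φ cos δ cos H = 0.4182, so cos θ_z = 0.7128.
Top-of-atmosphere irradiance = S₀ cos θ_z = 1360 × 0.7128 = 969.41 W/m².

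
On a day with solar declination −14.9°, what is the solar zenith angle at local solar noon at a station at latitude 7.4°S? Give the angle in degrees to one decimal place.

At local solar noon the hour angle is zero, so the zenith angle is |φ − δ| = |-7.4° − (-14.9°)| = 7.5°.

7.5°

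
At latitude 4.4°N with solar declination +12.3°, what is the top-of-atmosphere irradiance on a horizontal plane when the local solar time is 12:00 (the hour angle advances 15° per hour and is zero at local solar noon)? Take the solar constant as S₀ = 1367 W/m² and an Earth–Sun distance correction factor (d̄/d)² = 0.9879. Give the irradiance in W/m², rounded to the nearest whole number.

Hour angle H = 15° × (12 − 12) = 0.00°.
cos θ_z = sin(4.4°) sin(12.3°) + cos(4.4°) cos(12.3°) cos(0.00°) = 0.0163 + 0.9742 = 0.9905.
Top-of-atmosphere irradiance = S₀ (d̄/d)² cos θ_z = 1367 × 0.9879 × 0.9905 = 1337.63 W/m².

1338 W/m²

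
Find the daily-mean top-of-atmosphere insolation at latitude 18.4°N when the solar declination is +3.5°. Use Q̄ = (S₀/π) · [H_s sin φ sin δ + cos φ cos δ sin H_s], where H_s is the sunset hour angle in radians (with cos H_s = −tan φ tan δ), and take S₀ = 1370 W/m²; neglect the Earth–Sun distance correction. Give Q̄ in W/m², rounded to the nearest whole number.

−tan φ tan δ = −(0.3327)(0.0612) = -0.0204; H_s = arccos(-0.0204) = 91.17°. In radians, H_s = 1.5912.
H_s sin φ sin δ = 1.5912 × 0.3156 × 0.0610 = 0.0306.
cos φ cos δ sin H_s = 0.9489 × 0.9981 × 0.9998 = 0.9469.
Q̄ = (1370/π) × (0.0306 + 0.9469) = 436.08 × 0.9775 = 426.27 W/m².

426 W/m²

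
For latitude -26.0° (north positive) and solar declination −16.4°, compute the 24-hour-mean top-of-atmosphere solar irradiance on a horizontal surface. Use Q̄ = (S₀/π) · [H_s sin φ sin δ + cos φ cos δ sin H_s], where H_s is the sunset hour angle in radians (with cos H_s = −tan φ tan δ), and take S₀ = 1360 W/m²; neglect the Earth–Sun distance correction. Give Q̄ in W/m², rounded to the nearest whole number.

461 W/m²

The sunset hour angle satisfies cos H_s = −tan φ tan δ = -0.1435, giving H_s = 98.25°. In radians, H_s = 1.7148.
H_s sin φ sin δ = 1.7148 × -0.4384 × -0.2823 = 0.2122.
cos φ cos δ sin H_s = 0.8988 × 0.9593 × 0.9896 = 0.8533.
Q̄ = (1360/π) × (0.2122 + 0.8533) = 432.90 × 1.0655 = 461.25 W/m².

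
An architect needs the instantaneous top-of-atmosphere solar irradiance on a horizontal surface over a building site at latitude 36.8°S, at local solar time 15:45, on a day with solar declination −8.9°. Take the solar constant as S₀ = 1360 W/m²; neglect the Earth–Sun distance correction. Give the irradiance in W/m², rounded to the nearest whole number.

Hour angle H = 15° × (15.75 − 12) = 56.25°.
With φ = -36.8°, δ = -8.9°, H = 56.25°: sin φ sin δ = 0.0927, cos φ cos δ cos H = 0.4395, so cos θ_z = 0.5322.
Top-of-atmosphere irradiance = S₀ cos θ_z = 1360 × 0.5322 = 723.79 W/m².

724 W/m²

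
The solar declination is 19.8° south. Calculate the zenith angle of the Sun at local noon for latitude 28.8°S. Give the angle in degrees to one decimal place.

9.0°

At local solar noon the hour angle is zero, so the zenith angle is |φ − δ| = |-28.8° − (-19.8°)| = 9.0°.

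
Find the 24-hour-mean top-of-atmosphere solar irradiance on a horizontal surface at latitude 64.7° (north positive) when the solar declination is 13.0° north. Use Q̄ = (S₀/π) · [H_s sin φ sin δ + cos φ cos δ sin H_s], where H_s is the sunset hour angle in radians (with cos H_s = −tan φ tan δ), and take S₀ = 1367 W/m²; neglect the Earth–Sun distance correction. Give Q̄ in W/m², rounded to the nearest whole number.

−tan φ tan δ = −(2.1155)(0.2309) = -0.4885; H_s = arccos(-0.4885) = 119.24°. In radians, H_s = 2.0811.
H_s sin φ sin δ = 2.0811 × 0.9041 × 0.2250 = 0.4233.
cos φ cos δ sin H_s = 0.4274 × 0.9744 × 0.8726 = 0.3634.
Q̄ = (1367/π) × (0.4233 + 0.3634) = 435.13 × 0.7867 = 342.32 W/m².

342 W/m²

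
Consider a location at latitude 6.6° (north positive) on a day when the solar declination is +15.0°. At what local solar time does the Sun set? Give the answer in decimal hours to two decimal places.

−tan φ tan δ = −(0.1157)(0.2679) = -0.0310; H_s = arccos(-0.0310) = 91.78°.
Sunset is at 12 + H_s/15 = 12 + 6.119 = 18.119 h local solar time.

18.12 h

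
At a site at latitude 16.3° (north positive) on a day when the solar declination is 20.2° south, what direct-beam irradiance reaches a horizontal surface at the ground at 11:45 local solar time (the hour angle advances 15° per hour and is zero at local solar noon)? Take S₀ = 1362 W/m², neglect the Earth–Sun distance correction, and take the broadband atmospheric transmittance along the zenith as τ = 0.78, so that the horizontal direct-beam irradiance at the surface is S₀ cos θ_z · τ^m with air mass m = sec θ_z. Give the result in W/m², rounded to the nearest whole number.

Hour angle H = 15° × (11.75 − 12) = -3.75°.
cos θ_z = sin φ sin δ + cos φ cos δ cos H = (0.2807)(-0.3453) + (0.9598)(0.9385)(0.9979) = 0.8020.
Air mass m = 1/cos θ_z = 1/0.8020 = 1.247; τ^m = 0.78^1.247 = 0.7336.
Surface direct beam = 1362 × 0.8020 × 0.7336 = 801.33 W/m².

801 W/m²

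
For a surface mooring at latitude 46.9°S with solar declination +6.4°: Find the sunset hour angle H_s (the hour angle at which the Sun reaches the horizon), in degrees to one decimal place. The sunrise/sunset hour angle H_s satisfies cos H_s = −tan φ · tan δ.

83.1°

cos H_s = −tan(-46.9°) · tan(6.4°) = 0.1199, so H_s = arccos(0.1199) = 83.11°.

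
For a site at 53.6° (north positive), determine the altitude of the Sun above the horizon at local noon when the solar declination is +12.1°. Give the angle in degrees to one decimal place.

48.5°

At local solar noon the hour angle is zero, so the elevation is 90° − |φ − δ| = 90° − |53.6° − (12.1°)| = 90° − 41.5° = 48.5°.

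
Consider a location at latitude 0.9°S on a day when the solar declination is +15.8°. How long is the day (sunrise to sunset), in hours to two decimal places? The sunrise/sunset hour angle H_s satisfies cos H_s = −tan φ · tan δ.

cos H_s = −tan(-0.9°) · tan(15.8°) = 0.0044, so H_s = arccos(0.0044) = 89.75°.
Day length = 2 H_s / 15° h⁻¹ = 179.50° / 15 = 11.967 h.

11.97 hours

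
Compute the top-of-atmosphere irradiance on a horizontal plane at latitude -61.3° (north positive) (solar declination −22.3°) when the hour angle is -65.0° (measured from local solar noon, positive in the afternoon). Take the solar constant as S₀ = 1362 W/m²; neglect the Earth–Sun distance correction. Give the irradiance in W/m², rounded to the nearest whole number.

709 W/m²

cos θ_z = sin φ sin δ + cos φ cos δ cos H = (-0.8771)(-0.3795) + (0.4802)(0.9252)(0.4226) = 0.5206.
Top-of-atmosphere irradiance = S₀ cos θ_z = 1362 × 0.5206 = 709.06 W/m².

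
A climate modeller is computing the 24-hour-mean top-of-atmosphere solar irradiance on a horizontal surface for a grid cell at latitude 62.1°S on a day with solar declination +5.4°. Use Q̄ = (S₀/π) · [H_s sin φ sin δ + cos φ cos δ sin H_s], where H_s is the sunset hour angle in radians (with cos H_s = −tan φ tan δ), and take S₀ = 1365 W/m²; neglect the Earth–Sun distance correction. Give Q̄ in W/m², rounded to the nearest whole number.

149 W/m²

−tan φ tan δ = −(-1.8887)(0.0945) = 0.1785; H_s = arccos(0.1785) = 79.72°. In radians, H_s = 1.3914.
H_s sin φ sin δ = 1.3914 × -0.8838 × 0.0941 = -0.1157.
cos φ cos δ sin H_s = 0.4679 × 0.9956 × 0.9840 = 0.4584.
Q̄ = (1365/π) × (-0.1157 + 0.4584) = 434.49 × 0.3427 = 148.90 W/m².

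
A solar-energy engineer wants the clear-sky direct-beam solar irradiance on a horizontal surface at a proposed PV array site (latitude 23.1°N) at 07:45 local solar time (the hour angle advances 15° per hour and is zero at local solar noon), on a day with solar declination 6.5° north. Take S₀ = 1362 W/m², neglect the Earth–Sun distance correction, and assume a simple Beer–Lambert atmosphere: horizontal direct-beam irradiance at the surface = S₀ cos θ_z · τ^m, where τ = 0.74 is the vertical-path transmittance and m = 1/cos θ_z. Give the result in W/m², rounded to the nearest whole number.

Hour angle H = 15° × (7.75 − 12) = -63.75°.
cos θ_z = sin φ sin δ + cos φ cos δ cos H = (0.3923)(0.1132) + (0.9198)(0.9936)(0.4423) = 0.4486.
Air mass m = 1/cos θ_z = 1/0.4486 = 2.229; τ^m = 0.74^2.229 = 0.5111.
Surface direct beam = 1362 × 0.4486 × 0.5111 = 312.28 W/m².

312 W/m²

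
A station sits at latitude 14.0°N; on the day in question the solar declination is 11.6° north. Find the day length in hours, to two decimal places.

cos H_s = −tan(14.0°) · tan(11.6°) = -0.0512, so H_s = arccos(-0.0512) = 92.93°.
Day length = 2 H_s / 15° h⁻¹ = 185.86° / 15 = 12.391 h.

12.39 hours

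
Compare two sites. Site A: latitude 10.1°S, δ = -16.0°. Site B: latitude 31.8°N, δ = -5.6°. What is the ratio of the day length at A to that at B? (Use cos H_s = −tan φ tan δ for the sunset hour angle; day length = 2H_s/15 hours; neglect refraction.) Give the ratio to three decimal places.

A: H_s = arccos(−tan -10.1° · tan -16.0°) = 92.93°, so 2H_s/15 = 12.3907 h.
B: H_s = arccos(−tan 31.8° · tan -5.6°) = 86.51°, so 2H_s/15 = 11.5347 h.
Ratio A/B = 12.3907 / 11.5347 = 1.0742.

1.074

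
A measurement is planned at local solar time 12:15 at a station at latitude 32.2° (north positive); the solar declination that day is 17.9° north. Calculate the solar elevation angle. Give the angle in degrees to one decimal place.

Hour angle H = 15° × (12.25 − 12) = 3.75°.
cos θ_z = sin(32.2°) sin(17.9°) + cos(32.2°) cos(17.9°) cos(3.75°) = 0.1638 + 0.8035 = 0.9673.
θ_z = arccos(0.9673) = 14.69°, so the elevation is 90° − 14.69° = 75.31°.

75.3°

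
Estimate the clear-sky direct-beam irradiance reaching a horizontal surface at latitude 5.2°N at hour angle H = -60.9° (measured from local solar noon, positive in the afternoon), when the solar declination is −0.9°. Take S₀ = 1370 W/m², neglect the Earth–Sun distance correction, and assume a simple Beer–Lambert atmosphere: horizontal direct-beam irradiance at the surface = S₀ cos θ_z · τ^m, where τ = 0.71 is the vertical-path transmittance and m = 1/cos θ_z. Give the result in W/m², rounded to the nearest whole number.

325 W/m²

cos θ_z = sin φ sin δ + cos φ cos δ cos H = (0.0906)(-0.0157) + (0.9959)(0.9999)(0.4863) = 0.4828.
Air mass m = 1/cos θ_z = 1/0.4828 = 2.071; τ^m = 0.71^2.071 = 0.4920.
Surface direct beam = 1370 × 0.4828 × 0.4920 = 325.43 W/m².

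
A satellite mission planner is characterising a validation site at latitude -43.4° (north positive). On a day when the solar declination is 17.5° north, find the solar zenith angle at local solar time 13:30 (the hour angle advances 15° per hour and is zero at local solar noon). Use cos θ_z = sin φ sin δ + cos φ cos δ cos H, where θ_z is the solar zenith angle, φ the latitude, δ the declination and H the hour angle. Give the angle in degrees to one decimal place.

64.3°

Hour angle H = 15° × (13.5 − 12) = 22.50°.
cos θ_z = sin(-43.4°) sin(17.5°) + cos(-43.4°) cos(17.5°) cos(22.50°) = -0.2066 + 0.6402 = 0.4336.
θ_z = arccos(0.4336) = 64.30°.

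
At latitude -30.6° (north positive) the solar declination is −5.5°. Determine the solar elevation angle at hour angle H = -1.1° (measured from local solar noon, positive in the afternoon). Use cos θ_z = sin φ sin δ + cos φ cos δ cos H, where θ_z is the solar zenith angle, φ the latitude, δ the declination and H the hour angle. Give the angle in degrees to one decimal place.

64.9°

cos θ_z = sin φ sin δ + cos φ cos δ cos H = (-0.5090)(-0.0958) + (0.8607)(0.9954)(0.9998) = 0.9053.
θ_z = arccos(0.9053) = 25.14°, so the elevation is 90° − 25.14° = 64.86°.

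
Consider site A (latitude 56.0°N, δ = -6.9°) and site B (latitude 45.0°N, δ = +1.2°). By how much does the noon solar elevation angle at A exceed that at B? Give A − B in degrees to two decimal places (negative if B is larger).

A: 90° − |56.0 − (-6.9)| = 27.10°.
B: 90° − |45.0 − (1.2)| = 46.20°.
A − B = 27.10 − 46.20 = -19.10°.

-19.10°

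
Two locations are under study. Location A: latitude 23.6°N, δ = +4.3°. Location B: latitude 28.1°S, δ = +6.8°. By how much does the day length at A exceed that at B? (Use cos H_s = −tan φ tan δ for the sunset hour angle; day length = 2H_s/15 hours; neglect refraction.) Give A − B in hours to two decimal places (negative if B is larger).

+0.74 h

A: H_s = arccos(−tan 23.6° · tan 4.3°) = 91.88°, so 2H_s/15 = 12.2507 h.
B: H_s = arccos(−tan -28.1° · tan 6.8°) = 86.35°, so 2H_s/15 = 11.5133 h.
A − B = 12.2507 − 11.5133 = 0.7374 h.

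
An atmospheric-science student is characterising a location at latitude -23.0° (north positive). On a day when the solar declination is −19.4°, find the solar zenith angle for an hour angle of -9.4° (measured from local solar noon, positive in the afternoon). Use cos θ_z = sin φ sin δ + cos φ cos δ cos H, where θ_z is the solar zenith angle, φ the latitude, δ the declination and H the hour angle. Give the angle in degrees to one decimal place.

With φ = -23.0°, δ = -19.4°, H = -9.40°: sin φ sin δ = 0.1298, cos φ cos δ cos H = 0.8566, so cos θ_z = 0.9864.
θ_z = arccos(0.9864) = 9.46°.

9.5°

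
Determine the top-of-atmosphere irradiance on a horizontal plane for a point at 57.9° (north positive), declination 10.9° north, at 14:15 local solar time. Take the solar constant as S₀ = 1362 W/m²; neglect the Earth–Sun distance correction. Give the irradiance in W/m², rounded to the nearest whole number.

809 W/m²

Hour angle H = 15° × (14.25 − 12) = 33.75°.
cos θ_z = sin φ sin δ + cos φ cos δ cos H = (0.8471)(0.1891) + (0.5314)(0.9820)(0.8315) = 0.5941.
Top-of-atmosphere irradiance = S₀ cos θ_z = 1362 × 0.5941 = 809.16 W/m².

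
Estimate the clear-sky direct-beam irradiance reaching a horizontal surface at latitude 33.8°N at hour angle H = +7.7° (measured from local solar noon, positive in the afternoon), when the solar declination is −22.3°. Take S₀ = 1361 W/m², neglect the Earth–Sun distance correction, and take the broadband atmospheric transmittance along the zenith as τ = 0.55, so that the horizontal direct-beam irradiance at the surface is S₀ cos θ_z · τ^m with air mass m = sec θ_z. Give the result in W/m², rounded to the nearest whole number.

cos θ_z = sin(33.8°) sin(-22.3°) + cos(33.8°) cos(-22.3°) cos(7.70°) = -0.2111 + 0.7619 = 0.5508.
Air mass m = 1/cos θ_z = 1/0.5508 = 1.816; τ^m = 0.55^1.816 = 0.3377.
Surface direct beam = 1361 × 0.5508 × 0.3377 = 253.15 W/m².

253 W/m²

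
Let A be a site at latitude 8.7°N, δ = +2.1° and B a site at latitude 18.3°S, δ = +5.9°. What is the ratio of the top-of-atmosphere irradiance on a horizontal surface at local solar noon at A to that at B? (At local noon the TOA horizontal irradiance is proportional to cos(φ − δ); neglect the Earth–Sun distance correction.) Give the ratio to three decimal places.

1.089

A: cos θ_z = cos(8.7° − (2.1°)) = 0.9934.
B: cos θ_z = cos(-18.3° − (5.9°)) = 0.9121.
Ratio A/B = 0.9934 / 0.9121 = 1.0891.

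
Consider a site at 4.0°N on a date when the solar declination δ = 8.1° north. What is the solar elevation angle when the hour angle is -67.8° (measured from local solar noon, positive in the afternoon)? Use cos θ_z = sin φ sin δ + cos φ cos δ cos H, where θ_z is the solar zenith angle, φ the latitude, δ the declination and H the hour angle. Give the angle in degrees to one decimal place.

cos θ_z = sin(4.0°) sin(8.1°) + cos(4.0°) cos(8.1°) cos(-67.80°) = 0.0098 + 0.3732 = 0.3830.
θ_z = arccos(0.3830) = 67.48°, so the elevation is 90° − 67.48° = 22.52°.

22.5°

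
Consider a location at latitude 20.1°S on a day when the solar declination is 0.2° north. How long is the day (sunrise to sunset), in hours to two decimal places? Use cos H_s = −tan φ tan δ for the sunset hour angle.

11.99 hours

−tan φ tan δ = −(-0.3659)(0.0035) = 0.0013; H_s = arccos(0.0013) = 89.93°.
Day length = 2 H_s / 15° h⁻¹ = 179.86° / 15 = 11.991 h.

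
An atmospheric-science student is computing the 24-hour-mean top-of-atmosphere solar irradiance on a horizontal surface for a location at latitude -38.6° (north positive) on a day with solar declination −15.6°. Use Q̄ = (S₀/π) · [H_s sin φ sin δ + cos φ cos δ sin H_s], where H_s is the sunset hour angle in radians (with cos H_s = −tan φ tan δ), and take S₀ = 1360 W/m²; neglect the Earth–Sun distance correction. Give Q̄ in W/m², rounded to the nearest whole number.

−tan φ tan δ = −(-0.7983)(-0.2792) = -0.2229; H_s = arccos(-0.2229) = 102.88°. In radians, H_s = 1.7956.
H_s sin φ sin δ = 1.7956 × -0.6239 × -0.2689 = 0.3012.
cos φ cos δ sin H_s = 0.7815 × 0.9632 × 0.9748 = 0.7338.
Q̄ = (1360/π) × (0.3012 + 0.7338) = 432.90 × 1.0350 = 448.05 W/m².

448 W/m²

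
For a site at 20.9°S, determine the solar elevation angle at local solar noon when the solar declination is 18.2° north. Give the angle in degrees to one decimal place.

50.9°

At local solar noon the hour angle is zero, so the elevation is 90° − |φ − δ| = 90° − |-20.9° − (18.2°)| = 90° − 39.1° = 50.9°.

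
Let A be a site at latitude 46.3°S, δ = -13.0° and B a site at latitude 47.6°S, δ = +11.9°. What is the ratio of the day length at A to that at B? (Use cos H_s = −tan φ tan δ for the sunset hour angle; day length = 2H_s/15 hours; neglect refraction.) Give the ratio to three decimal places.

1.356

A: H_s = arccos(−tan -46.3° · tan -13.0°) = 103.98°, so 2H_s/15 = 13.8640 h.
B: H_s = arccos(−tan -47.6° · tan 11.9°) = 76.66°, so 2H_s/15 = 10.2213 h.
Ratio A/B = 13.8640 / 10.2213 = 1.3564.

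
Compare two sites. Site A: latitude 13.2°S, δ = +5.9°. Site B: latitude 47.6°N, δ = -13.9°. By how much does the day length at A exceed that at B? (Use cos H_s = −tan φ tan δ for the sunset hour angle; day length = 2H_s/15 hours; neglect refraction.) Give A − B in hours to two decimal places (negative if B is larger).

+1.91 h

A: H_s = arccos(−tan -13.2° · tan 5.9°) = 88.61°, so 2H_s/15 = 11.8147 h.
B: H_s = arccos(−tan 47.6° · tan -13.9°) = 74.28°, so 2H_s/15 = 9.9040 h.
A − B = 11.8147 − 9.9040 = 1.9107 h.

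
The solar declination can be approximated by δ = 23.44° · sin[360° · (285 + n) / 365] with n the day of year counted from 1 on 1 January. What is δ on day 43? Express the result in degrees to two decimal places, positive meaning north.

-13.94°

360 × (285 + 43) / 365 = 323.507°; sin(323.507°) = -0.5947.
δ = 23.44 × -0.5947 = -13.940° ≈ -13.94°.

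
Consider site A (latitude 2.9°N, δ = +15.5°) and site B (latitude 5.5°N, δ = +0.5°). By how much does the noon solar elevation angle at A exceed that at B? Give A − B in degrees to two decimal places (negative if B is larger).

A: 90° − |2.9 − (15.5)| = 77.40°.
B: 90° − |5.5 − (0.5)| = 85.00°.
A − B = 77.40 − 85.00 = -7.60°.

-7.60°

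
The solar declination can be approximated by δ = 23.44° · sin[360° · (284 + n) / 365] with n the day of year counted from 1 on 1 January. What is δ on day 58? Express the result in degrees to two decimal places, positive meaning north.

360 × (284 + 58) / 365 = 337.315°; sin(337.315°) = -0.3857.
δ = 23.44 × -0.3857 = -9.041° ≈ -9.04°.

-9.04°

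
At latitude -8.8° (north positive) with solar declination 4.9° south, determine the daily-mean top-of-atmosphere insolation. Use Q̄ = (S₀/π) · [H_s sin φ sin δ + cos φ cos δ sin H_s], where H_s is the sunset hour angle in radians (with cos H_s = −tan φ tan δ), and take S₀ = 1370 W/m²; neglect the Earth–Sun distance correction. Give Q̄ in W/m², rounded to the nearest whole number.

cos H_s = −tan(-8.8°) · tan(-4.9°) = -0.0133, so H_s = arccos(-0.0133) = 90.76°. In radians, H_s = 1.5841.
H_s sin φ sin δ = 1.5841 × -0.1530 × -0.0854 = 0.0207.
cos φ cos δ sin H_s = 0.9882 × 0.9963 × 0.9999 = 0.9844.
Q̄ = (1370/π) × (0.0207 + 0.9844) = 436.08 × 1.0051 = 438.30 W/m².

438 W/m²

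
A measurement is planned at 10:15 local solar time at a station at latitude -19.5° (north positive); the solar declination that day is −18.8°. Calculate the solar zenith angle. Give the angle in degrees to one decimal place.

24.8°

Hour angle H = 15° × (10.25 − 12) = -26.25°.
cos θ_z = sin φ sin δ + cos φ cos δ cos H = (-0.3338)(-0.3223) + (0.9426)(0.9466)(0.8969) = 0.9079.
θ_z = arccos(0.9079) = 24.78°.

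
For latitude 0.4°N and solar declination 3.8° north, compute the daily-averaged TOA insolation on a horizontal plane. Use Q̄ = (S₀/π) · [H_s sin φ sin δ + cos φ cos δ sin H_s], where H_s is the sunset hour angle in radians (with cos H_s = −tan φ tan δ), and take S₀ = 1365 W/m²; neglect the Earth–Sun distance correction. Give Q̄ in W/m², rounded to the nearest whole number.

−tan φ tan δ = −(0.0070)(0.0664) = -0.0005; H_s = arccos(-0.0005) = 90.03°. In radians, H_s = 1.5713.
H_s sin φ sin δ = 1.5713 × 0.0070 × 0.0663 = 0.0007.
cos φ cos δ sin H_s = 1.0000 × 0.9978 × 1.0000 = 0.9978.
Q̄ = (1365/π) × (0.0007 + 0.9978) = 434.49 × 0.9985 = 433.84 W/m².

434 W/m²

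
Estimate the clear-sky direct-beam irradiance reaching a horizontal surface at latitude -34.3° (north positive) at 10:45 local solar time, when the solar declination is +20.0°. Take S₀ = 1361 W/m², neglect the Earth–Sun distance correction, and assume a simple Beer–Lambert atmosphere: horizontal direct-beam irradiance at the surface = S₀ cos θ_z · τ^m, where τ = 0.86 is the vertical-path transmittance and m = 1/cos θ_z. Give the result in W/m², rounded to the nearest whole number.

559 W/m²

Hour angle H = 15° × (10.75 − 12) = -18.75°.
cos θ_z = sin φ sin δ + cos φ cos δ cos H = (-0.5635)(0.3420) + (0.8261)(0.9397)(0.9469) = 0.5423.
Air mass m = 1/cos θ_z = 1/0.5423 = 1.844; τ^m = 0.86^1.844 = 0.7572.
Surface direct beam = 1361 × 0.5423 × 0.7572 = 558.87 W/m².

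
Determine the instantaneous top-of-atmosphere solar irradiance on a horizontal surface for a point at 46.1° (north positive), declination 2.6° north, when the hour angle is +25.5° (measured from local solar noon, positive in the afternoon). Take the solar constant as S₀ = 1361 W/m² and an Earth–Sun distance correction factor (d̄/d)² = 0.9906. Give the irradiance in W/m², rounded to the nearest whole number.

cos θ_z = sin(46.1°) sin(2.6°) + cos(46.1°) cos(2.6°) cos(25.50°) = 0.0327 + 0.6252 = 0.6579.
Top-of-atmosphere irradiance = S₀ (d̄/d)² cos θ_z = 1361 × 0.9906 × 0.6579 = 886.99 W/m².

887 W/m²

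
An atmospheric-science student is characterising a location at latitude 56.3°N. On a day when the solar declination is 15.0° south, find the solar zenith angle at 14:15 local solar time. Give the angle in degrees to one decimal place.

76.7°

Hour angle H = 15° × (14.25 − 12) = 33.75°.
With φ = 56.3°, δ = -15.0°, H = 33.75°: sin φ sin δ = -0.2153, cos φ cos δ cos H = 0.4456, so cos θ_z = 0.2303.
θ_z = arccos(0.2303) = 76.69°.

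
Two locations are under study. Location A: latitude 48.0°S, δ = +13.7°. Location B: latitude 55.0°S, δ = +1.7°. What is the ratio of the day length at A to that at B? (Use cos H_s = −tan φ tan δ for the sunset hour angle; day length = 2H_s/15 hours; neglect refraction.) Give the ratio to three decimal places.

0.848

A: H_s = arccos(−tan -48.0° · tan 13.7°) = 74.29°, so 2H_s/15 = 9.9053 h.
B: H_s = arccos(−tan -55.0° · tan 1.7°) = 87.57°, so 2H_s/15 = 11.6760 h.
Ratio A/B = 9.9053 / 11.6760 = 0.8483.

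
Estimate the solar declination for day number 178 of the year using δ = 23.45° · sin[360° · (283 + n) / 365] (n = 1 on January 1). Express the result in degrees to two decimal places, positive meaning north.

360 × (283 + 178) / 365 = 454.685°; sin(454.685°) = 0.9967.
δ = 23.45 × 0.9967 = 23.373° ≈ +23.37°.

+23.37°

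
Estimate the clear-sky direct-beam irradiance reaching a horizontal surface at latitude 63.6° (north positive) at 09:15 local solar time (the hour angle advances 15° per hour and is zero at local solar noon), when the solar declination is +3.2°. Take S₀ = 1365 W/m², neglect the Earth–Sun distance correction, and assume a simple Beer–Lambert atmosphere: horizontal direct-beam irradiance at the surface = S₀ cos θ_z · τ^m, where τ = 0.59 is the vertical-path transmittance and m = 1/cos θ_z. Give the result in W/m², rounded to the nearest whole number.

132 W/m²

Hour angle H = 15° × (9.25 − 12) = -41.25°.
cos θ_z = sin(63.6°) sin(3.2°) + cos(63.6°) cos(3.2°) cos(-41.25°) = 0.0500 + 0.3338 = 0.3838.
Air mass m = 1/cos θ_z = 1/0.3838 = 2.606; τ^m = 0.59^2.606 = 0.2528.
Surface direct beam = 1365 × 0.3838 × 0.2528 = 132.44 W/m².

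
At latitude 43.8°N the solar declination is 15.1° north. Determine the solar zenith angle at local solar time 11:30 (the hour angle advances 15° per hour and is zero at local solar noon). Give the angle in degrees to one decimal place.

29.4°

Hour angle H = 15° × (11.5 − 12) = -7.50°.
cos θ_z = sin(43.8°) sin(15.1°) + cos(43.8°) cos(15.1°) cos(-7.50°) = 0.1803 + 0.6909 = 0.8712.
θ_z = arccos(0.8712) = 29.40°.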